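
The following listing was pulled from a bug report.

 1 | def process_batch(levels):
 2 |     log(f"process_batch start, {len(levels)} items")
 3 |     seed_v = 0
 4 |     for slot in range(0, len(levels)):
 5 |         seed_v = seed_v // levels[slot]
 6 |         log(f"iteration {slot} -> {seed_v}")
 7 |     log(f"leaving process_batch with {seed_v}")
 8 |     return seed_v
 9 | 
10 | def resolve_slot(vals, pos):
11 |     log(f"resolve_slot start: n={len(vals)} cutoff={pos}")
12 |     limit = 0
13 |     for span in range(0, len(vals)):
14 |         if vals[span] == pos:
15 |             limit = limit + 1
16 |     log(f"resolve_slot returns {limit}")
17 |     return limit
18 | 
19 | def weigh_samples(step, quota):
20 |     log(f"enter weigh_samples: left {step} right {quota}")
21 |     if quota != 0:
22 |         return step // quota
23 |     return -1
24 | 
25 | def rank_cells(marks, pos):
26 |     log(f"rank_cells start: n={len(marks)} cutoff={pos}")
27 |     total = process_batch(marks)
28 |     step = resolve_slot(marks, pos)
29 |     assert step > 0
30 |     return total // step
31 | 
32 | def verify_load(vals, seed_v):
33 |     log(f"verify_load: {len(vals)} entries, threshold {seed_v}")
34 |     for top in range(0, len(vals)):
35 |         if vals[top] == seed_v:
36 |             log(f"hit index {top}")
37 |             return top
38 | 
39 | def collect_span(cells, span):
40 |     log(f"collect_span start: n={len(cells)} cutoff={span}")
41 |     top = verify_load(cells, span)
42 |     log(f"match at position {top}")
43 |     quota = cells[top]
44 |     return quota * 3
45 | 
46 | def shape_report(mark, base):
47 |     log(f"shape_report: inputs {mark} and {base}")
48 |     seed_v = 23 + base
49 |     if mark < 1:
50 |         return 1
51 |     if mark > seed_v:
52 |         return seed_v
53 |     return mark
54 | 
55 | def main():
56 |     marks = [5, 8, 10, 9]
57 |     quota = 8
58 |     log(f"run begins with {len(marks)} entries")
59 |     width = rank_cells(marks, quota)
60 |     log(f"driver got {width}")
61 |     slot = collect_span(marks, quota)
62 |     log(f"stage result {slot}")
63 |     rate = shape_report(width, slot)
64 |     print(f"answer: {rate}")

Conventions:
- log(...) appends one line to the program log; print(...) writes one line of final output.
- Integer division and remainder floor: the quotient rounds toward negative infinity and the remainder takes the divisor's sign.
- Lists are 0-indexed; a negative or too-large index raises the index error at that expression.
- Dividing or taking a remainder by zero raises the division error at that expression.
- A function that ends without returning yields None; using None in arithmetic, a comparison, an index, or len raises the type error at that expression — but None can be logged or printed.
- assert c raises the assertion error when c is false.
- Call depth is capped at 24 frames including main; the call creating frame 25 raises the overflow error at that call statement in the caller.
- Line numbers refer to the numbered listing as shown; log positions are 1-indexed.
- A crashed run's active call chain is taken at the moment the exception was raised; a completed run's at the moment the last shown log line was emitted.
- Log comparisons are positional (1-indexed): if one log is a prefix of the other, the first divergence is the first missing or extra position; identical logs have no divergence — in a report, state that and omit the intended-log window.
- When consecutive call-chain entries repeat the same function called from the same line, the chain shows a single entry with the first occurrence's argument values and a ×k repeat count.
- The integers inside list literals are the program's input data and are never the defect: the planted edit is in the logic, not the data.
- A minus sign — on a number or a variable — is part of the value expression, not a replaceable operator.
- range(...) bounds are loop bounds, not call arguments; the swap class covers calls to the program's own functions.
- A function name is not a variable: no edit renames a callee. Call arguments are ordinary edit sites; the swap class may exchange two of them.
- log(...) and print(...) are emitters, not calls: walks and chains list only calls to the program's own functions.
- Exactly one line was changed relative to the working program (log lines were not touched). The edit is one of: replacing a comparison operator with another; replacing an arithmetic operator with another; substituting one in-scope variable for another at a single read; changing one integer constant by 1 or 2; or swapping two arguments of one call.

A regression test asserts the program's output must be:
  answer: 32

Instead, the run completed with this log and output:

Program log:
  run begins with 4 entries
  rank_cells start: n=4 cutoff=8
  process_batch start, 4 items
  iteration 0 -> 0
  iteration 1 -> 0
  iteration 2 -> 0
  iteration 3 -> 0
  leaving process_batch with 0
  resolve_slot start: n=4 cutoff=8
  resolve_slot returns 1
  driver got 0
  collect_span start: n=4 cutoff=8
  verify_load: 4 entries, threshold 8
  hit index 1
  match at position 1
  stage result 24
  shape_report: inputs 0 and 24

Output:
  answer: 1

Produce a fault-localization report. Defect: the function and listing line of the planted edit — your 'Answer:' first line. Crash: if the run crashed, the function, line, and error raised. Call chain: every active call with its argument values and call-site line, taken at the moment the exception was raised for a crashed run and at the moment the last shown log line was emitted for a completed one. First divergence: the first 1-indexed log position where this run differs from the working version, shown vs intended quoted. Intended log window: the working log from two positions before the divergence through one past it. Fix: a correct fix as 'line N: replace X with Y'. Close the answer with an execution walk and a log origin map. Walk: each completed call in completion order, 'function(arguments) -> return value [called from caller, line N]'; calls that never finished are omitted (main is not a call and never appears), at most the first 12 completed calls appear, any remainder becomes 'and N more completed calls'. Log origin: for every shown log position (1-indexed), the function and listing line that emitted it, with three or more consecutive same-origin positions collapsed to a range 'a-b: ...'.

Answer: the defect is in process_batch at line 5.
Core observation: At log position 4 the runs split — shown 'iteration 0 -> 0', but the working version logs 'iteration 0 -> 5'.
Call chain: main -> shape_report(0, 24) (called at line 63).
First divergence: position 4 — shown 'iteration 0 -> 0', intended 'iteration 0 -> 5'.
Intended log window:
  2: rank_cells start: n=4 cutoff=8
  3: process_batch start, 4 items
  4: iteration 0 -> 5
  5: iteration 1 -> 13
Execution walk:
  process_batch([5, 8, 10, 9]) -> 0  [called from rank_cells, line 27]
  resolve_slot([5, 8, 10, 9], 8) -> 1  [called from rank_cells, line 28]
  rank_cells([5, 8, 10, 9], 8) -> 0  [called from main, line 59]
  verify_load([5, 8, 10, 9], 8) -> 1  [called from collect_span, line 41]
  collect_span([5, 8, 10, 9], 8) -> 24  [called from main, line 61]
  shape_report(0, 24) -> 1  [called from main, line 63]
Origin of each log line:
  1 — main, line 58
  2 — rank_cells, line 26
  3 — process_batch, line 2
  4-7 — process_batch, line 6
  8 — process_batch, line 7
  9 — resolve_slot, line 11
  10 — resolve_slot, line 16
  11 — main, line 60
  12 — collect_span, line 40
  13 — verify_load, line 33
  14 — verify_load, line 36
  15 — collect_span, line 42
  16 — main, line 62
  17 — shape_report, line 47
A correct fix: line 5: replace `//` with `+`.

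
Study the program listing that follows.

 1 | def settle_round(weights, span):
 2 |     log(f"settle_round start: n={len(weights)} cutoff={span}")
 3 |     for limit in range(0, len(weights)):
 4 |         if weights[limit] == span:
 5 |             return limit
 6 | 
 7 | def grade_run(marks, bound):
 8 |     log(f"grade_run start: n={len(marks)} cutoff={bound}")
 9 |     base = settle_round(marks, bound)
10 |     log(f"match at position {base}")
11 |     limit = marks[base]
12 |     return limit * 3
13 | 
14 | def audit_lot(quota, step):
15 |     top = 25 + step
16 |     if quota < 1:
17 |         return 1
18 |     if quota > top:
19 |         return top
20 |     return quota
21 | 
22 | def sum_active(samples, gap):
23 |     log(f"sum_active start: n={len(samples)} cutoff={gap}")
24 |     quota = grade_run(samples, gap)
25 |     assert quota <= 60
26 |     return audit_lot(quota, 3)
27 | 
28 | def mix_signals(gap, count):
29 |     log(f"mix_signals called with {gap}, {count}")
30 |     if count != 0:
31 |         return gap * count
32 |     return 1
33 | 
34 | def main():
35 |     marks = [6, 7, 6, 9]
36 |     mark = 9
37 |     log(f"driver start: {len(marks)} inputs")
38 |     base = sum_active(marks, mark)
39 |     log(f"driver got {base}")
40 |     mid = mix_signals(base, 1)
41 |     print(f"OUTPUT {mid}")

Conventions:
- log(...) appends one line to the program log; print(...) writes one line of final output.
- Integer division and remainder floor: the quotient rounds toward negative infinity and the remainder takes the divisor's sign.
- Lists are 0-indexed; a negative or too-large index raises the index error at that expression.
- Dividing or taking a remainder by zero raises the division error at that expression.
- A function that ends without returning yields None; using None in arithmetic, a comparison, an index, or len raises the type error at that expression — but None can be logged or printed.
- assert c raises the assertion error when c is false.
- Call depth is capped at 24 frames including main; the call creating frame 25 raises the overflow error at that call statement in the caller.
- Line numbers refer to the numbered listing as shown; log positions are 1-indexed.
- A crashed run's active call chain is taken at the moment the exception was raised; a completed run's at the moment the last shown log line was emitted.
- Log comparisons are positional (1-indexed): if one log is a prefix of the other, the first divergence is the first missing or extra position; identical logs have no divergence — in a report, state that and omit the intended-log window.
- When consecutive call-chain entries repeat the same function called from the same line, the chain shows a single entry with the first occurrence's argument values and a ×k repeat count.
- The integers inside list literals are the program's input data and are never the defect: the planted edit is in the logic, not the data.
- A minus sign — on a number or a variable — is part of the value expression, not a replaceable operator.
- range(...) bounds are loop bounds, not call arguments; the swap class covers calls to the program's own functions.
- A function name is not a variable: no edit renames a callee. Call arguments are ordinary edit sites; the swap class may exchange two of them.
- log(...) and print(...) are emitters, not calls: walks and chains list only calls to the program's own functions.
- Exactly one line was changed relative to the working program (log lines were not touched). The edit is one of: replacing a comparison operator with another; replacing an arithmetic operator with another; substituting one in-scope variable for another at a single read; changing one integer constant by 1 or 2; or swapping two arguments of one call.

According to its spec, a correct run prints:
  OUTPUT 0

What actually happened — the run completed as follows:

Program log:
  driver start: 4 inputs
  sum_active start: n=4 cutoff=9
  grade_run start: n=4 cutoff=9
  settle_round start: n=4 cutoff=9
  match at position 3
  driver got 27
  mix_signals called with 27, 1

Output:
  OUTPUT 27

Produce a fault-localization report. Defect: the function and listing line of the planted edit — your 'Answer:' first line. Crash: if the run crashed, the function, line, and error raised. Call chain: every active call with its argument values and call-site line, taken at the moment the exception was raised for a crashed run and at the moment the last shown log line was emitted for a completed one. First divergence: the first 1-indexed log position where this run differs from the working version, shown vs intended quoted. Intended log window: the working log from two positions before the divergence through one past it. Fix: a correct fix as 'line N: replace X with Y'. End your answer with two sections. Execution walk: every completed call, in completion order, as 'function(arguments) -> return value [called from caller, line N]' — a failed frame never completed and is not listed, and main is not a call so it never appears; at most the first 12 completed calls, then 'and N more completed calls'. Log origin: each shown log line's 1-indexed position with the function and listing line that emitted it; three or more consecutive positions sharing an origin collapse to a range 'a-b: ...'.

Answer: the defect is in mix_signals at line 31.
Key fact: Nothing in the log betrays the bug — only the output does.
Call chain: main -> mix_signals(27, 1) (called at line 40).
First divergence: none (the log streams are identical).
Execution walk:
  settle_round([6, 7, 6, 9], 9) -> 3  [called from grade_run, line 9]
  grade_run([6, 7, 6, 9], 9) -> 27  [called from sum_active, line 24]
  audit_lot(27, 3) -> 27  [called from sum_active, line 26]
  sum_active([6, 7, 6, 9], 9) -> 27  [called from main, line 38]
  mix_signals(27, 1) -> 27  [called from main, line 40]
Log line origins:
  1: emitted by main (line 37)
  2: emitted by sum_active (line 23)
  3: emitted by grade_run (line 8)
  4: emitted by settle_round (line 2)
  5: emitted by grade_run (line 10)
  6: emitted by main (line 39)
  7: emitted by mix_signals (line 29)
A correct fix: line 31: replace `*` with `%`.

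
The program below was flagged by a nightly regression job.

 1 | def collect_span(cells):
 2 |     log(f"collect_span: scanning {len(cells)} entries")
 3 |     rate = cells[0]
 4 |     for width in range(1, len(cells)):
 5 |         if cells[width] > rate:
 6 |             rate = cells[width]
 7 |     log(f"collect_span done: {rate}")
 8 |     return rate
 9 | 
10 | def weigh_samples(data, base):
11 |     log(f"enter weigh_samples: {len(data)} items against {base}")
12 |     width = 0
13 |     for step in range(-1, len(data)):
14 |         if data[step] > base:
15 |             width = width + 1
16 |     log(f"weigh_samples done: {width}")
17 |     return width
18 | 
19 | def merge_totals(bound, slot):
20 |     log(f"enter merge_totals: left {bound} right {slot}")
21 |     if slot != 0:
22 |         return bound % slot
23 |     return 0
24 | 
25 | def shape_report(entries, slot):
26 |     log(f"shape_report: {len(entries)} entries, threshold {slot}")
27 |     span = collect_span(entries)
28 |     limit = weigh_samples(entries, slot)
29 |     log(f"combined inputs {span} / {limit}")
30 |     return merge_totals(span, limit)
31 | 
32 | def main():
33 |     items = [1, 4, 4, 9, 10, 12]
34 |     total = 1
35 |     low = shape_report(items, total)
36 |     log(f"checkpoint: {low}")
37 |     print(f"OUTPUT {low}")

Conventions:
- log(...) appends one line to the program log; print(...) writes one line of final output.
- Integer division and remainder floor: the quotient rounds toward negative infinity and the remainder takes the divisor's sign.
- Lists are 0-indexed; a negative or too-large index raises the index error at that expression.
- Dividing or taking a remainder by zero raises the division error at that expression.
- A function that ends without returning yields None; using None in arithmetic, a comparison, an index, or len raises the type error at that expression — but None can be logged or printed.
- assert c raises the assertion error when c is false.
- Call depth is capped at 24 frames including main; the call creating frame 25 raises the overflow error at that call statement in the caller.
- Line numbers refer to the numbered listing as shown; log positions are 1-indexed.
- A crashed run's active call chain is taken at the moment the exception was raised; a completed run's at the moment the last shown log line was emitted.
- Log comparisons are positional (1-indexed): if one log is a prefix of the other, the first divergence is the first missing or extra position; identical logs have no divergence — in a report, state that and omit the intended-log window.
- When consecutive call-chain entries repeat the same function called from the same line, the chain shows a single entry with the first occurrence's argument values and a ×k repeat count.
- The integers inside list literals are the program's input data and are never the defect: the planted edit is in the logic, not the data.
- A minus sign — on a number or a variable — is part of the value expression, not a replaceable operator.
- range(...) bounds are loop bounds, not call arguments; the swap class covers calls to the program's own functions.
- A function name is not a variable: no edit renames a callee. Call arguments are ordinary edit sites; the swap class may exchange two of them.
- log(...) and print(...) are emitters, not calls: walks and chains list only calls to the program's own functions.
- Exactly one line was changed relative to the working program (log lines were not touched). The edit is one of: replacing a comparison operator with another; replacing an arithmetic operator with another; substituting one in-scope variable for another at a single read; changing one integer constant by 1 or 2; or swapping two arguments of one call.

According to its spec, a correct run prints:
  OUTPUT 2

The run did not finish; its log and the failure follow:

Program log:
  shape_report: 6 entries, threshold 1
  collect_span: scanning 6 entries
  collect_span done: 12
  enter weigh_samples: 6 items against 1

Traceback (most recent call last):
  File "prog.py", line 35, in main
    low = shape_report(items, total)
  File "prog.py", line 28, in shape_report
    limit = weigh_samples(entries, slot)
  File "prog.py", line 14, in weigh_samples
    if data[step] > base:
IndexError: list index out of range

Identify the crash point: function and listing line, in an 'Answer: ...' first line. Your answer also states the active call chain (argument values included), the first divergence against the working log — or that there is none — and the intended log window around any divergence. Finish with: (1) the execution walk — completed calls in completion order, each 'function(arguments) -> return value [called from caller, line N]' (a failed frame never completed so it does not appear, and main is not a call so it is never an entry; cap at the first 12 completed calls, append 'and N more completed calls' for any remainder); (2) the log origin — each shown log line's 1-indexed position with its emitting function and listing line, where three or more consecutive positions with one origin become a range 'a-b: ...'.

Answer: the error was raised in weigh_samples, line 14.
Core observation: The shown log is a 4-line prefix of the intended one, whose next entry is 'weigh_samples done: 5'.
Call chain: main -> shape_report([1, 4, 4, 9, 10, 12], 1) (called at line 35) -> weigh_samples([1, 4, 4, 9, 10, 12], 1) (called at line 28).
First divergence: position 5 (shown log ended at 4 lines; the working version continues: 'weigh_samples done: 5').
Intended log window:
  3: collect_span done: 12
  4: enter weigh_samples: 6 items against 1
  5: weigh_samples done: 5
  6: combined inputs 12 / 5
Execution walk:
  collect_span([1, 4, 4, 9, 10, 12]) -> 12  [called from shape_report, line 27]
Log line origins:
  1: emitted by shape_report (line 26)
  2: emitted by collect_span (line 2)
  3: emitted by collect_span (line 7)
  4: emitted by weigh_samples (line 11)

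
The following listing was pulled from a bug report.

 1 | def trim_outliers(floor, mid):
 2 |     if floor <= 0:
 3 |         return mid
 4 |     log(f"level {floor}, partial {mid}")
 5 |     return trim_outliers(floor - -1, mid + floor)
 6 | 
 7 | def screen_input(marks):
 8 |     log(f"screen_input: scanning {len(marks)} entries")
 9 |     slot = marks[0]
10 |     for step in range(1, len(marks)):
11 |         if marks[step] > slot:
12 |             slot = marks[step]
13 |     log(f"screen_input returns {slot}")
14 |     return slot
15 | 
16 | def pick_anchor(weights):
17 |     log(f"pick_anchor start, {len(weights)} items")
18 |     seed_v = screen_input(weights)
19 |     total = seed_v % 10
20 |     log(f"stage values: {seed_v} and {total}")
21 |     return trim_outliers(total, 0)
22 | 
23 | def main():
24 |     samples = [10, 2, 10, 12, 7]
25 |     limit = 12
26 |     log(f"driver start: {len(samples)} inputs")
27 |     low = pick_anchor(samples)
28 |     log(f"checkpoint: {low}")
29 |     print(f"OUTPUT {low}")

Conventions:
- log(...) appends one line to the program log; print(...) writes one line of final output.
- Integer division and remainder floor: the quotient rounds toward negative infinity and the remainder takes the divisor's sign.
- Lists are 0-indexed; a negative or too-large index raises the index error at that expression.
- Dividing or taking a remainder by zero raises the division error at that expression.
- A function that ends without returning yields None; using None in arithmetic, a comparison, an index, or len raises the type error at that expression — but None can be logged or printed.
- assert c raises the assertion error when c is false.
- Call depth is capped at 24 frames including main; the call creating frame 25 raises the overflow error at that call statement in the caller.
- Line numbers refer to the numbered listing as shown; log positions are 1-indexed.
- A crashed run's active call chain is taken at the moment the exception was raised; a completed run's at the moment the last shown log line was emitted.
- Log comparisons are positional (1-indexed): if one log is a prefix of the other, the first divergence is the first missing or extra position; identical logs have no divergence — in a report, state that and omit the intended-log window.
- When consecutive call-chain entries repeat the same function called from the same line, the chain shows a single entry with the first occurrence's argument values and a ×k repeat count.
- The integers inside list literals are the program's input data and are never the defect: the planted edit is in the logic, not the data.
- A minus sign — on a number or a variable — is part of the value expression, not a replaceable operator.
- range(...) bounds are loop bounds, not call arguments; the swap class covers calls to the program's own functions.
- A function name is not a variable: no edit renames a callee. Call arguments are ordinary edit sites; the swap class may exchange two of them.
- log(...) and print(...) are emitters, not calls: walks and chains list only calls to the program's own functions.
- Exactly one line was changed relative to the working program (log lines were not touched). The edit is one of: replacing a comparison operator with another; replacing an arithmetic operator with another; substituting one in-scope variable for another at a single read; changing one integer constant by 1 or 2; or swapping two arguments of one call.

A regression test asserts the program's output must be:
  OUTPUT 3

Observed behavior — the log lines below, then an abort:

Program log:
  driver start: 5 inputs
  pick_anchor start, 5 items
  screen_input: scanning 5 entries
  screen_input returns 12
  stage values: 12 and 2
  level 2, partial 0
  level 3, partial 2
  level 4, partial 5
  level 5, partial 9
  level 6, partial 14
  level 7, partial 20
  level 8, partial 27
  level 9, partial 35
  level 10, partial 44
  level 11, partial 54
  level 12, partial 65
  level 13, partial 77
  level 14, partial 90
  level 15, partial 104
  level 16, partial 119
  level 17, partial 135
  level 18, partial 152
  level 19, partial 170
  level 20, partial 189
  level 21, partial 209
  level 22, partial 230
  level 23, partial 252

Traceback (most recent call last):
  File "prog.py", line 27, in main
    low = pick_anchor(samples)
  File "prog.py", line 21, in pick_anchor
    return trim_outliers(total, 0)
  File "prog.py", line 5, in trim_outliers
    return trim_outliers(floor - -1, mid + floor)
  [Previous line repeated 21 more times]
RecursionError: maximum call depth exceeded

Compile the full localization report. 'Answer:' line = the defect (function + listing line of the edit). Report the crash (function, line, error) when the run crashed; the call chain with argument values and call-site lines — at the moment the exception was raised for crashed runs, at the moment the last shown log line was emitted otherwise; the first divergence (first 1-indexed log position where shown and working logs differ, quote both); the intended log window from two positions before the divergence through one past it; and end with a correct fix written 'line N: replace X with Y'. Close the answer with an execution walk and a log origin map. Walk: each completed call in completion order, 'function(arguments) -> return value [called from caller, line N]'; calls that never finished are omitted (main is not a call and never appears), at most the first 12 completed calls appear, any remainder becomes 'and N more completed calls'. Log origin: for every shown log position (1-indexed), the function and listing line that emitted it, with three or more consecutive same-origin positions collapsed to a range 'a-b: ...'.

Answer: the defect is in trim_outliers at line 5.
The tell: The earliest visible damage is log position 7 — 'level 3, partial 2' rather than the intended 'level 1, partial 2'.
Crash: trim_outliers, line 5, RecursionError.
Call chain: main -> pick_anchor([10, 2, 10, 12, 7]) (called at line 27) -> trim_outliers(2, 0) (called at line 21) -> trim_outliers(3, 2) (called at line 5) ×21.
First divergence: position 7 — shown 'level 3, partial 2', intended 'level 1, partial 2'.
Intended log window:
  5: stage values: 12 and 2
  6: level 2, partial 0
  7: level 1, partial 2
  8: checkpoint: 3
Execution walk:
  screen_input([10, 2, 10, 12, 7]) -> 12  [called from pick_anchor, line 18]
Origin of each log line:
  1: logged in main at line 26
  2: logged in pick_anchor at line 17
  3: logged in screen_input at line 8
  4: logged in screen_input at line 13
  5: logged in pick_anchor at line 20
  6-27: logged in trim_outliers at line 4
A correct fix: line 5: replace `-1` with `1`.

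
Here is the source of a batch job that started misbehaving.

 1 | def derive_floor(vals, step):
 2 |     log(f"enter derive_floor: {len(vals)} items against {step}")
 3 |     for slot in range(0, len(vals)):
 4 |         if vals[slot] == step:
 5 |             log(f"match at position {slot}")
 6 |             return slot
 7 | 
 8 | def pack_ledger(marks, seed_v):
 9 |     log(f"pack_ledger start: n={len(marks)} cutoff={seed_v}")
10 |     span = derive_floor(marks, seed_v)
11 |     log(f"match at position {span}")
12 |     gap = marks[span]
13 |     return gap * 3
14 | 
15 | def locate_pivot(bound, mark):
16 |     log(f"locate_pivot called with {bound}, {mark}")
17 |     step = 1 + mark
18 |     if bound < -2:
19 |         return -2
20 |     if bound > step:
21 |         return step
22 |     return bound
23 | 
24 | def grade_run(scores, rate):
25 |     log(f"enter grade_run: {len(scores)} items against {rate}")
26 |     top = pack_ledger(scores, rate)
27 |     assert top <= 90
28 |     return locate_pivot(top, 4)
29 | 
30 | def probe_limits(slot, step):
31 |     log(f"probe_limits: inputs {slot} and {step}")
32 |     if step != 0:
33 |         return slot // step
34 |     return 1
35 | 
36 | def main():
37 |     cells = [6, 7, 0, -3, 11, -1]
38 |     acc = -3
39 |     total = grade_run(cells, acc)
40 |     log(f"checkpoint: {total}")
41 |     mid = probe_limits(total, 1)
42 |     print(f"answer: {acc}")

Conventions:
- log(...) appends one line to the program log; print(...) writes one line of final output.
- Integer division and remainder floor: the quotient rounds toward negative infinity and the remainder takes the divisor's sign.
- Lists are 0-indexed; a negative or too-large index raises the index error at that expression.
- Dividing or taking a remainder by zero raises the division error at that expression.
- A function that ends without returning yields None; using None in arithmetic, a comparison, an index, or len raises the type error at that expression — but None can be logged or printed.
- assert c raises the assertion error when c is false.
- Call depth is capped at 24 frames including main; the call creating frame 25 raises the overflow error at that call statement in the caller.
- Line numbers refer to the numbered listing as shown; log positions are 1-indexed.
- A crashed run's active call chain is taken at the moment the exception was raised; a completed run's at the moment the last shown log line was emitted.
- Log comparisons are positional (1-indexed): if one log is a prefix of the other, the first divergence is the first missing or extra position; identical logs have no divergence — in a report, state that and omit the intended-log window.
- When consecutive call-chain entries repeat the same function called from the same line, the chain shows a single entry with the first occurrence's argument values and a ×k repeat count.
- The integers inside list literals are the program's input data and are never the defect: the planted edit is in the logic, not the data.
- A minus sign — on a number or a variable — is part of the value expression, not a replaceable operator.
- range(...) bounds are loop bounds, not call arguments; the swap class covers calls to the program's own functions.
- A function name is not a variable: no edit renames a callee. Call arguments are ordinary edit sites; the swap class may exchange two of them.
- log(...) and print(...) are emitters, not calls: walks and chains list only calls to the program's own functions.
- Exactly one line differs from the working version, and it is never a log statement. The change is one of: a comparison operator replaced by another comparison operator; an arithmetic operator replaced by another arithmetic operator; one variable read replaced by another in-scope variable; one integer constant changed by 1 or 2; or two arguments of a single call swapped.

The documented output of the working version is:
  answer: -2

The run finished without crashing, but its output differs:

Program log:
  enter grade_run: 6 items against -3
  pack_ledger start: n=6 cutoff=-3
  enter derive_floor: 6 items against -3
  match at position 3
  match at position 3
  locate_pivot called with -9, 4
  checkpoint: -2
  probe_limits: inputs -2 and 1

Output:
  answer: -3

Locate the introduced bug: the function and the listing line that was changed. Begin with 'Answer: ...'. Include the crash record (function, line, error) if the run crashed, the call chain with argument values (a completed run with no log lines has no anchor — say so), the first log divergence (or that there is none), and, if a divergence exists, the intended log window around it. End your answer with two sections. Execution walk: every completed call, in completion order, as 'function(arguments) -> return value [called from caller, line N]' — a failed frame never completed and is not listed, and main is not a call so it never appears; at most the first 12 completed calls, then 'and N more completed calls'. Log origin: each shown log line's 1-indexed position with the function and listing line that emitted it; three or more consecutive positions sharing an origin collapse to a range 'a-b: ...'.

Answer: the defect is in main at line 42.
Core observation: No log line changed; the fault shows up purely in the output.
Call chain: main -> probe_limits(-2, 1) (called at line 41).
First divergence: none — the logs agree in full.
Execution walk:
  derive_floor([6, 7, 0, -3, 11, -1], -3) -> 3  [called from pack_ledger, line 10]
  pack_ledger([6, 7, 0, -3, 11, -1], -3) -> -9  [called from grade_run, line 26]
  locate_pivot(-9, 4) -> -2  [called from grade_run, line 28]
  grade_run([6, 7, 0, -3, 11, -1], -3) -> -2  [called from main, line 39]
  probe_limits(-2, 1) -> -2  [called from main, line 41]
Log origins:
  1: logged in grade_run at line 25
  2: logged in pack_ledger at line 9
  3: logged in derive_floor at line 2
  4: logged in derive_floor at line 5
  5: logged in pack_ledger at line 11
  6: logged in locate_pivot at line 16
  7: logged in main at line 40
  8: logged in probe_limits at line 31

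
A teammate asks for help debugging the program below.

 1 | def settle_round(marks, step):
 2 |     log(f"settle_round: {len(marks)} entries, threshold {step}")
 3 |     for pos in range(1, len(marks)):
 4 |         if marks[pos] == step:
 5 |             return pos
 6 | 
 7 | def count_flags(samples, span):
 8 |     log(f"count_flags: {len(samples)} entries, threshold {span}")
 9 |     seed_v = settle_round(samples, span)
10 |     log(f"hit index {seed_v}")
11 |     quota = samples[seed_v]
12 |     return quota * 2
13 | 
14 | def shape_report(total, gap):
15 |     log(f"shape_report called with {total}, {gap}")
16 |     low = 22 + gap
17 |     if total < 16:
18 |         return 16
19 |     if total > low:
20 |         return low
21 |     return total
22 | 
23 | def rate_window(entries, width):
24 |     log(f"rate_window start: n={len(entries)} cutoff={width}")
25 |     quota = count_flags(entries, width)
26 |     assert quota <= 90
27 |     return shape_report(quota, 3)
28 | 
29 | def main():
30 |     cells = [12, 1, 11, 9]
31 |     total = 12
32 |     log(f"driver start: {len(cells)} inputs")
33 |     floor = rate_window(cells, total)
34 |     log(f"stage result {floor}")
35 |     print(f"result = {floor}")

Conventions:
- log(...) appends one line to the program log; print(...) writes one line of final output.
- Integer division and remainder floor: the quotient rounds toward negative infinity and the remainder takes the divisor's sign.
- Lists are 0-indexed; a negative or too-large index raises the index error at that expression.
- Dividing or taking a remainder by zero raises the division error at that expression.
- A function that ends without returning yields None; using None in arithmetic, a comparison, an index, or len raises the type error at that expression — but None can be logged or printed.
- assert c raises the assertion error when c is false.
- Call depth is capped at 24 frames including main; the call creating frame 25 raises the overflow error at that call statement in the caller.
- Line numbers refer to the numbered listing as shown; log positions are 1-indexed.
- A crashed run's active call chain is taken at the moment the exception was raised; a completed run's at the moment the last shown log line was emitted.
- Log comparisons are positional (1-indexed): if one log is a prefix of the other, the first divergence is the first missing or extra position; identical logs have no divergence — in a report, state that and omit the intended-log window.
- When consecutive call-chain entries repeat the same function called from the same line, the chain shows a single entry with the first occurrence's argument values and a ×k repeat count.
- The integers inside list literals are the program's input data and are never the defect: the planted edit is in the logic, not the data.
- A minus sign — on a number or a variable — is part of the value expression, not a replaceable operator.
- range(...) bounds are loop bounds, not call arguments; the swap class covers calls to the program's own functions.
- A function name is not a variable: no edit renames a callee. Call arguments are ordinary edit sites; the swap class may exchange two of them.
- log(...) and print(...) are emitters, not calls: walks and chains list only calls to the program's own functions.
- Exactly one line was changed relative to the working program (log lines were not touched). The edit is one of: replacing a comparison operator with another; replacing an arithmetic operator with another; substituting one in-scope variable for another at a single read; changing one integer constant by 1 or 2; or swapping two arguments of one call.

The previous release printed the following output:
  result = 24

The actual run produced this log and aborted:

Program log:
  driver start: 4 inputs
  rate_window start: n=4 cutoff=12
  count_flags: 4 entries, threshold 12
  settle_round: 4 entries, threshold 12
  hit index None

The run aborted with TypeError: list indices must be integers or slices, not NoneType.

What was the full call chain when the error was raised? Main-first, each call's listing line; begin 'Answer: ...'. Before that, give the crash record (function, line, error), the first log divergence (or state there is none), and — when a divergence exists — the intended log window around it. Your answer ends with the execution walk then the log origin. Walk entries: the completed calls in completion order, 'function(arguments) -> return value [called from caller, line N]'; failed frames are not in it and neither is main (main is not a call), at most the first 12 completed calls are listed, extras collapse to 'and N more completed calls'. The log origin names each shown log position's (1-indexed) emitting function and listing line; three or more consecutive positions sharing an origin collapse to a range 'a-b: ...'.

Answer: main -> rate_window (called at line 33) -> count_flags (called at line 25).
Key fact: Log line 5 is where behavior first shows: 'hit index None' appears instead of 'hit index 0'.
Crash: count_flags, line 11, TypeError.
First divergence: at position 5 the run shows 'hit index None' where the working version logs 'hit index 0'.
Intended log window:
  3: count_flags: 4 entries, threshold 12
  4: settle_round: 4 entries, threshold 12
  5: hit index 0
  6: shape_report called with 24, 3
Execution walk:
  settle_round([12, 1, 11, 9], 12) -> None  [called from count_flags, line 9]
Log line origins:
  1: from main, line 32
  2: from rate_window, line 24
  3: from count_flags, line 8
  4: from settle_round, line 2
  5: from count_flags, line 10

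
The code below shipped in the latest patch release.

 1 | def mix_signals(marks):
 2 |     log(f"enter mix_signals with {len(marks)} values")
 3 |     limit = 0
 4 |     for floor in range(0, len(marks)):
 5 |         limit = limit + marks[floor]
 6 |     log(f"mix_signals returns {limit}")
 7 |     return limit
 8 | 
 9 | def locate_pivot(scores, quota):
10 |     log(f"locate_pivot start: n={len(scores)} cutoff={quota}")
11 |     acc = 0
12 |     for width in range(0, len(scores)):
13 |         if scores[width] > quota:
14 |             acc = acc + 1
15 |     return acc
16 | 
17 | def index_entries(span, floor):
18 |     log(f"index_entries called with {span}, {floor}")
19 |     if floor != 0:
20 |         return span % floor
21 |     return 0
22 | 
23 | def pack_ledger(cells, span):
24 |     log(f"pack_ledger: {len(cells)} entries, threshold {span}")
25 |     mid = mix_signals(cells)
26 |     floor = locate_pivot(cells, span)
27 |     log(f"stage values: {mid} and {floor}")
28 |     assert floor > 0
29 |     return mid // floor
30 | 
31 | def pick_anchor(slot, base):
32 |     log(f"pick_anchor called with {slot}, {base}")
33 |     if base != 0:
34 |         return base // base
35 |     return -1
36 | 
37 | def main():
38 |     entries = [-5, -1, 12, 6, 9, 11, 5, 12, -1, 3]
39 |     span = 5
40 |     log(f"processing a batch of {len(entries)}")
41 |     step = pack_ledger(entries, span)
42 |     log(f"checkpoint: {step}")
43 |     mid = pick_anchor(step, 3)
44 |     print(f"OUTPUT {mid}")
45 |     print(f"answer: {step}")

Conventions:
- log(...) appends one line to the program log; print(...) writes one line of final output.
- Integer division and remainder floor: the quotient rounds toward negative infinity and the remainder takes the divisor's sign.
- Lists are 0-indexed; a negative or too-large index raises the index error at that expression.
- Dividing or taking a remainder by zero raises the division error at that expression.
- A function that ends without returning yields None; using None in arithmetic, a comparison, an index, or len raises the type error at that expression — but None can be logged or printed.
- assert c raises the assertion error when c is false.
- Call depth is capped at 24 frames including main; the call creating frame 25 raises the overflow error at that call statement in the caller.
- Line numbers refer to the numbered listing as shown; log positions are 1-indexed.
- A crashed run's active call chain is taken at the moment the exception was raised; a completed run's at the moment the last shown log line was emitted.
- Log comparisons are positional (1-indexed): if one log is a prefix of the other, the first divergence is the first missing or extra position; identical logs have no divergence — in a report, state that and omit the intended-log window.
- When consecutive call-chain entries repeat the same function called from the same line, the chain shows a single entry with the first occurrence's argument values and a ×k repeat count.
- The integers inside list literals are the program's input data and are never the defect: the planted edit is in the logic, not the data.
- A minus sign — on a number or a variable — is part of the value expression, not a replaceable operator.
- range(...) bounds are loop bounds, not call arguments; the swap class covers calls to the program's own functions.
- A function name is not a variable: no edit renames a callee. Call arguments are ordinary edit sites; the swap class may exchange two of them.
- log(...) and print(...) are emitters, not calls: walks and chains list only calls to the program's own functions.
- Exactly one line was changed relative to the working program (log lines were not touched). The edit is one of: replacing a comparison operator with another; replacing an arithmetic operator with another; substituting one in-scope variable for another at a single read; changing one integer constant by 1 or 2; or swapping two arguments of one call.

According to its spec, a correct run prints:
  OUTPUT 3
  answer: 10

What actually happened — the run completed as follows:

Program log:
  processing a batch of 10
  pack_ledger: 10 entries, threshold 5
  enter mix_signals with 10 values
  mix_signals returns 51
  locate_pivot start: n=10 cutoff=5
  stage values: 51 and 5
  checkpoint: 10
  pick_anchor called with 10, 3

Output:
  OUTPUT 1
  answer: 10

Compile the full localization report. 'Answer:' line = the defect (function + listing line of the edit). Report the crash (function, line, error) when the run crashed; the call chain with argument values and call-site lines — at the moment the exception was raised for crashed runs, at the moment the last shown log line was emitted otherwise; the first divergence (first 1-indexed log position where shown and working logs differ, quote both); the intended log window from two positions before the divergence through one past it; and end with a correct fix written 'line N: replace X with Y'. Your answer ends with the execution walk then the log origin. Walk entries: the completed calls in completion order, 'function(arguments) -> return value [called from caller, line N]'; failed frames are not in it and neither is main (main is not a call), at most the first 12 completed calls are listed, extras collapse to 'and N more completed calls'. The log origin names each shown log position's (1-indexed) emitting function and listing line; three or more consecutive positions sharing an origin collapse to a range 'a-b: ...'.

Answer: the defect is in pick_anchor at line 34.
Key observation: The two runs log identically and part ways only at the printed values.
Call chain: main -> pick_anchor(10, 3) (called at line 43).
First divergence: none (the log streams are identical).
Execution walk:
  mix_signals([-5, -1, 12, 6, 9, 11, 5, 12, -1, 3]) -> 51  [called from pack_ledger, line 25]
  locate_pivot([-5, -1, 12, 6, 9, 11, 5, 12, -1, 3], 5) -> 5  [called from pack_ledger, line 26]
  pack_ledger([-5, -1, 12, 6, 9, 11, 5, 12, -1, 3], 5) -> 10  [called from main, line 41]
  pick_anchor(10, 3) -> 1  [called from main, line 43]
Origin of each log line:
  1: from main, line 40
  2: from pack_ledger, line 24
  3: from mix_signals, line 2
  4: from mix_signals, line 6
  5: from locate_pivot, line 10
  6: from pack_ledger, line 27
  7: from main, line 42
  8: from pick_anchor, line 32
A correct fix: line 34: replace `base // base` with `slot // base`.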